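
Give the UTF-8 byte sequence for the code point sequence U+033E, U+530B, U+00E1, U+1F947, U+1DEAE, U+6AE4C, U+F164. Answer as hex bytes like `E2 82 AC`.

U+033E: 2-byte form → CC BE.
U+530B: 3-byte form → E5 8C 8B.
U+00E1: 2-byte form → C3 A1.
U+1F947: 4-byte form → F0 9F A5 87.
U+1DEAE: 4-byte form → F0 9D BA AE.
U+6AE4C: 4-byte form → F1 AA B9 8C.
U+F164: 3-byte form → EF 85 A4.
Concatenated (22 bytes): CC BE E5 8C 8B C3 A1 F0 9F A5 87 F0 9D BA AE F1 AA B9 8C EF 85 A4.

CC BE E5 8C 8B C3 A1 F0 9F A5 87 F0 9D BA AE F1 AA B9 8C EF 85 A4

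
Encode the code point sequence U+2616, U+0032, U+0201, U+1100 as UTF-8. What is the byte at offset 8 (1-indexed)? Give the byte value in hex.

1-indexed offset 8 is 0-indexed offset 7.
U+2616 → 3-byte form E2 98 96 at offsets 0–2.
U+0032 → 1-byte form 32 at offsets 3–3.
U+0201 → 2-byte form C8 81 at offsets 4–5.
U+1100 → 3-byte form E1 84 80 at offsets 6–8.
Offset 7 falls in char 4's range; it's byte 2 of E1 84 80 = 0x84.

0x84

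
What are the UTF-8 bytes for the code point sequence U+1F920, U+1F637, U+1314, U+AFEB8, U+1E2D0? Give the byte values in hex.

U+1F920: 4-byte form → F0 9F A4 A0.
U+1F637: 4-byte form → F0 9F 98 B7.
U+1314: 3-byte form → E1 8C 94.
U+AFEB8: 4-byte form → F2 AF BA B8.
U+1E2D0: 4-byte form → F0 9E 8B 90.
Concatenated (19 bytes): F0 9F A4 A0 F0 9F 98 B7 E1 8C 94 F2 AF BA B8 F0 9E 8B 90.

F0 9F A4 A0 F0 9F 98 B7 E1 8C 94 F2 AF BA B8 F0 9E 8B 90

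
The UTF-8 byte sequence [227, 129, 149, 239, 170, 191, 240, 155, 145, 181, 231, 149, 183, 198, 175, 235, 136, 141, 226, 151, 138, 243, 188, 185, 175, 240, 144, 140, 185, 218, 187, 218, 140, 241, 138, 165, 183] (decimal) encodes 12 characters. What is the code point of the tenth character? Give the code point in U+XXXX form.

Offset 0: leading byte 0xE3 = 11100011 → 3-byte char #1 = E3 81 95.
Offset 3: leading byte 0xEF = 11101111 → 3-byte char #2 = EF AA BF.
Offset 6: leading byte 0xF0 = 11110000 → 4-byte char #3 = F0 9B 91 B5.
Offset 10: leading byte 0xE7 = 11100111 → 3-byte char #4 = E7 95 B7.
Offset 13: leading byte 0xC6 = 11000110 → 2-byte char #5 = C6 AF.
Offset 15: leading byte 0xEB = 11101011 → 3-byte char #6 = EB 88 8D.
Offset 18: leading byte 0xE2 = 11100010 → 3-byte char #7 = E2 97 8A.
Offset 21: leading byte 0xF3 = 11110011 → 4-byte char #8 = F3 BC B9 AF.
Offset 25: leading byte 0xF0 = 11110000 → 4-byte char #9 = F0 90 8C B9.
Offset 29: leading byte 0xDA = 11011010 → 2-byte char #10 = DA BB.
Leading byte 0xDA = 11011010 matches 110xxxxx → 2-byte sequence.
Byte 1: 0xDA = 11011010, payload 11010 (5 bits).
Byte 2: 0xBB = 10111011 (10xxxxxx ✓), payload 111011.
Concatenate: 11010111011 = 0x6BB (11 bits → U+06BB).

U+06BB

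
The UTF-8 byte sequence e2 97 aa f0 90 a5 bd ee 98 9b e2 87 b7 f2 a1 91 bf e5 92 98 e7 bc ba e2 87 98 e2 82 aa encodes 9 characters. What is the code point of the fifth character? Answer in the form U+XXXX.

Offset 0: leading byte 0xE2 = 11100010 → 3-byte char #1 = E2 97 AA.
Offset 3: leading byte 0xF0 = 11110000 → 4-byte char #2 = F0 90 A5 BD.
Offset 7: leading byte 0xEE = 11101110 → 3-byte char #3 = EE 98 9B.
Offset 10: leading byte 0xE2 = 11100010 → 3-byte char #4 = E2 87 B7.
Offset 13: leading byte 0xF2 = 11110010 → 4-byte char #5 = F2 A1 91 BF.
Leading byte 0xF2 = 11110010 matches 11110xxx → 4-byte sequence.
Byte 1: 0xF2 = 11110010, payload 010 (3 bits).
Byte 2: 0xA1 = 10100001 (10xxxxxx ✓), payload 100001.
Byte 3: 0x91 = 10010001 (10xxxxxx ✓), payload 010001.
Byte 4: 0xBF = 10111111 (10xxxxxx ✓), payload 111111.
Concatenate: 010100001010001111111 = 0xA147F (21 bits → U+A147F).

U+A147F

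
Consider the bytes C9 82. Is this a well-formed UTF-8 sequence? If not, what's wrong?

valid

Leading byte 0xC9 = 11001001 → 2-byte form.
Continuation bytes 0x82=10000010 all match 10xxxxxx.
Decoded value 0x242 is ≥ 0x80 (shortest form) and not a surrogate.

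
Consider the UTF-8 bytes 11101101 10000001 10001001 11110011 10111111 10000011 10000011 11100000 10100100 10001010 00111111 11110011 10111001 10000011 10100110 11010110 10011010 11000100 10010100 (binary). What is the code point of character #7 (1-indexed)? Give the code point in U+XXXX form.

Offset 0: leading byte 0xED = 11101101 → 3-byte char #1 = ED 81 89.
Offset 3: leading byte 0xF3 = 11110011 → 4-byte char #2 = F3 BF 83 83.
Offset 7: leading byte 0xE0 = 11100000 → 3-byte char #3 = E0 A4 8A.
Offset 10: leading byte 0x3F = 00111111 → 1-byte char #4 = 3F.
Offset 11: leading byte 0xF3 = 11110011 → 4-byte char #5 = F3 B9 83 A6.
Offset 15: leading byte 0xD6 = 11010110 → 2-byte char #6 = D6 9A.
Offset 17: leading byte 0xC4 = 11000100 → 2-byte char #7 = C4 94.
Leading byte 0xC4 = 11000100 matches 110xxxxx → 2-byte sequence.
Byte 1: 0xC4 = 11000100, payload 00100 (5 bits).
Byte 2: 0x94 = 10010100 (10xxxxxx ✓), payload 010100.
Concatenate: 00100010100 = 0x114 (11 bits → U+0114).

U+0114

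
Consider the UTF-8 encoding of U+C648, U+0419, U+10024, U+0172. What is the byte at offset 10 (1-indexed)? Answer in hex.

1-indexed offset 10 is 0-indexed offset 9.
U+C648 → 3-byte form EC 99 88 at offsets 0–2.
U+0419 → 2-byte form D0 99 at offsets 3–4.
U+10024 → 4-byte form F0 90 80 A4 at offsets 5–8.
U+0172 → 2-byte form C5 B2 at offsets 9–10.
Offset 9 falls in char 4's range; it's byte 1 of C5 B2 = 0xC5.

0xC5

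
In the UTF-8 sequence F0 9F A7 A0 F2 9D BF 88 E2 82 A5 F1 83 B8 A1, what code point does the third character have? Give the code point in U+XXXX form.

Offset 0: leading byte 0xF0 = 11110000 → 4-byte char #1 = F0 9F A7 A0.
Offset 4: leading byte 0xF2 = 11110010 → 4-byte char #2 = F2 9D BF 88.
Offset 8: leading byte 0xE2 = 11100010 → 3-byte char #3 = E2 82 A5.
Leading byte 0xE2 = 11100010 matches 1110xxxx → 3-byte sequence.
Byte 1: 0xE2 = 11100010, payload 0010 (4 bits).
Byte 2: 0x82 = 10000010 (10xxxxxx ✓), payload 000010.
Byte 3: 0xA5 = 10100101 (10xxxxxx ✓), payload 100101.
Concatenate: 0010000010100101 = 0x20A5 (16 bits → U+20A5).

U+20A5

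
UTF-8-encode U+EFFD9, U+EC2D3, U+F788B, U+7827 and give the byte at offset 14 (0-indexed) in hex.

U+EFFD9 → 4-byte form F3 AF BF 99 at offsets 0–3.
U+EC2D3 → 4-byte form F3 AC 8B 93 at offsets 4–7.
U+F788B → 4-byte form F3 B7 A2 8B at offsets 8–11.
U+7827 → 3-byte form E7 A0 A7 at offsets 12–14.
Offset 14 falls in char 4's range; it's byte 3 of E7 A0 A7 = 0xA7.

0xA7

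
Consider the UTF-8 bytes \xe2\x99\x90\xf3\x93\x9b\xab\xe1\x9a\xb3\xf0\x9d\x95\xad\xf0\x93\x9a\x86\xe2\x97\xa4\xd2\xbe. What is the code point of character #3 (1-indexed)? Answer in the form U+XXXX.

U+16B3

Offset 0: leading byte 0xE2 = 11100010 → 3-byte char #1 = E2 99 90.
Offset 3: leading byte 0xF3 = 11110011 → 4-byte char #2 = F3 93 9B AB.
Offset 7: leading byte 0xE1 = 11100001 → 3-byte char #3 = E1 9A B3.
Leading byte 0xE1 = 11100001 matches 1110xxxx → 3-byte sequence.
Byte 1: 0xE1 = 11100001, payload 0001 (4 bits).
Byte 2: 0x9A = 10011010 (10xxxxxx ✓), payload 011010.
Byte 3: 0xB3 = 10110011 (10xxxxxx ✓), payload 110011.
Concatenate: 0001011010110011 = 0x16B3 (16 bits → U+16B3).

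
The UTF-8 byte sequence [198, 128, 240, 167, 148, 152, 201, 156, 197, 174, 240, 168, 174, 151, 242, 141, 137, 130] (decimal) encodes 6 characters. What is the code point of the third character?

U+025C

Offset 0: leading byte 0xC6 = 11000110 → 2-byte char #1 = C6 80.
Offset 2: leading byte 0xF0 = 11110000 → 4-byte char #2 = F0 A7 94 98.
Offset 6: leading byte 0xC9 = 11001001 → 2-byte char #3 = C9 9C.
Leading byte 0xC9 = 11001001 matches 110xxxxx → 2-byte sequence.
Byte 1: 0xC9 = 11001001, payload 01001 (5 bits).
Byte 2: 0x9C = 10011100 (10xxxxxx ✓), payload 011100.
Concatenate: 01001011100 = 0x25C (11 bits → U+025C).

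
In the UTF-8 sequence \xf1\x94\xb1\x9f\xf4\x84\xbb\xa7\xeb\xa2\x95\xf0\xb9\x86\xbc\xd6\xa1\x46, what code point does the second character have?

U+104EE7

Offset 0: leading byte 0xF1 = 11110001 → 4-byte char #1 = F1 94 B1 9F.
Offset 4: leading byte 0xF4 = 11110100 → 4-byte char #2 = F4 84 BB A7.
Leading byte 0xF4 = 11110100 matches 11110xxx → 4-byte sequence.
Byte 1: 0xF4 = 11110100, payload 100 (3 bits).
Byte 2: 0x84 = 10000100 (10xxxxxx ✓), payload 000100.
Byte 3: 0xBB = 10111011 (10xxxxxx ✓), payload 111011.
Byte 4: 0xA7 = 10100111 (10xxxxxx ✓), payload 100111.
Concatenate: 100000100111011100111 = 0x104EE7 (21 bits → U+104EE7).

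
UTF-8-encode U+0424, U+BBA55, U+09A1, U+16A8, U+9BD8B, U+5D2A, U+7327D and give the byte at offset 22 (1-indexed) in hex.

0x89

1-indexed offset 22 is 0-indexed offset 21.
U+0424 → 2-byte form D0 A4 at offsets 0–1.
U+BBA55 → 4-byte form F2 BB A9 95 at offsets 2–5.
U+09A1 → 3-byte form E0 A6 A1 at offsets 6–8.
U+16A8 → 3-byte form E1 9A A8 at offsets 9–11.
U+9BD8B → 4-byte form F2 9B B6 8B at offsets 12–15.
U+5D2A → 3-byte form E5 B4 AA at offsets 16–18.
U+7327D → 4-byte form F1 B3 89 BD at offsets 19–22.
Offset 21 falls in char 7's range; it's byte 3 of F1 B3 89 BD = 0x89.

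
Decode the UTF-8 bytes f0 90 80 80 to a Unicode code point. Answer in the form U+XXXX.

Leading byte 0xF0 = 11110000 matches 11110xxx → 4-byte sequence.
Byte 1: 0xF0 = 11110000, payload 000 (3 bits).
Byte 2: 0x90 = 10010000 (10xxxxxx ✓), payload 010000.
Byte 3: 0x80 = 10000000 (10xxxxxx ✓), payload 000000.
Byte 4: 0x80 = 10000000 (10xxxxxx ✓), payload 000000.
Concatenate: 000010000000000000000 = 0x10000 (21 bits → U+10000).

U+10000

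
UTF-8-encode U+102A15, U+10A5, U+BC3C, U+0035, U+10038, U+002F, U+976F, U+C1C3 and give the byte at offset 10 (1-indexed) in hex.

1-indexed offset 10 is 0-indexed offset 9.
U+102A15 → 4-byte form F4 82 A8 95 at offsets 0–3.
U+10A5 → 3-byte form E1 82 A5 at offsets 4–6.
U+BC3C → 3-byte form EB B0 BC at offsets 7–9.
Offset 9 falls in char 3's range; it's byte 3 of EB B0 BC = 0xBC.

0xBC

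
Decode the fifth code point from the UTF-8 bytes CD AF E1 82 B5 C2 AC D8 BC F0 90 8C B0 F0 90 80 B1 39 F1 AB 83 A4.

Offset 0: leading byte 0xCD = 11001101 → 2-byte char #1 = CD AF.
Offset 2: leading byte 0xE1 = 11100001 → 3-byte char #2 = E1 82 B5.
Offset 5: leading byte 0xC2 = 11000010 → 2-byte char #3 = C2 AC.
Offset 7: leading byte 0xD8 = 11011000 → 2-byte char #4 = D8 BC.
Offset 9: leading byte 0xF0 = 11110000 → 4-byte char #5 = F0 90 8C B0.
Leading byte 0xF0 = 11110000 matches 11110xxx → 4-byte sequence.
Byte 1: 0xF0 = 11110000, payload 000 (3 bits).
Byte 2: 0x90 = 10010000 (10xxxxxx ✓), payload 010000.
Byte 3: 0x8C = 10001100 (10xxxxxx ✓), payload 001100.
Byte 4: 0xB0 = 10110000 (10xxxxxx ✓), payload 110000.
Concatenate: 000010000001100110000 = 0x10330 (21 bits → U+10330).

U+10330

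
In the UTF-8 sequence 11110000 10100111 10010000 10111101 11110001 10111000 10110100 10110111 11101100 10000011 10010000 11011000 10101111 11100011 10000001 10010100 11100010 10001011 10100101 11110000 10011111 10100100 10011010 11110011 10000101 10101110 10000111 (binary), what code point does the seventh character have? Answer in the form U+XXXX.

U+1F91A

Offset 0: leading byte 0xF0 = 11110000 → 4-byte char #1 = F0 A7 90 BD.
Offset 4: leading byte 0xF1 = 11110001 → 4-byte char #2 = F1 B8 B4 B7.
Offset 8: leading byte 0xEC = 11101100 → 3-byte char #3 = EC 83 90.
Offset 11: leading byte 0xD8 = 11011000 → 2-byte char #4 = D8 AF.
Offset 13: leading byte 0xE3 = 11100011 → 3-byte char #5 = E3 81 94.
Offset 16: leading byte 0xE2 = 11100010 → 3-byte char #6 = E2 8B A5.
Offset 19: leading byte 0xF0 = 11110000 → 4-byte char #7 = F0 9F A4 9A.
Leading byte 0xF0 = 11110000 matches 11110xxx → 4-byte sequence.
Byte 1: 0xF0 = 11110000, payload 000 (3 bits).
Byte 2: 0x9F = 10011111 (10xxxxxx ✓), payload 011111.
Byte 3: 0xA4 = 10100100 (10xxxxxx ✓), payload 100100.
Byte 4: 0x9A = 10011010 (10xxxxxx ✓), payload 011010.
Concatenate: 000011111100100011010 = 0x1F91A (21 bits → U+1F91A).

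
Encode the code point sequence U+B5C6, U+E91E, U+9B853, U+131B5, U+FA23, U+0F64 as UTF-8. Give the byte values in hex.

U+B5C6: 3-byte form → EB 97 86.
U+E91E: 3-byte form → EE A4 9E.
U+9B853: 4-byte form → F2 9B A1 93.
U+131B5: 4-byte form → F0 93 86 B5.
U+FA23: 3-byte form → EF A8 A3.
U+0F64: 3-byte form → E0 BD A4.
Concatenated (20 bytes): EB 97 86 EE A4 9E F2 9B A1 93 F0 93 86 B5 EF A8 A3 E0 BD A4.

EB 97 86 EE A4 9E F2 9B A1 93 F0 93 86 B5 EF A8 A3 E0 BD A4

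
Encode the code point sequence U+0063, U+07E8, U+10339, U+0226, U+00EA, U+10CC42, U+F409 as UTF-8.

63 DF A8 F0 90 8C B9 C8 A6 C3 AA F4 8C B1 82 EF 90 89

U+0063: 1-byte form → 63.
U+07E8: 2-byte form → DF A8.
U+10339: 4-byte form → F0 90 8C B9.
U+0226: 2-byte form → C8 A6.
U+00EA: 2-byte form → C3 AA.
U+10CC42: 4-byte form → F4 8C B1 82.
U+F409: 3-byte form → EF 90 89.
Concatenated (18 bytes): 63 DF A8 F0 90 8C B9 C8 A6 C3 AA F4 8C B1 82 EF 90 89.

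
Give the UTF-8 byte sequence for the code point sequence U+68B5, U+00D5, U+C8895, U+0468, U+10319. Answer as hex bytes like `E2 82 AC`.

U+68B5: 3-byte form → E6 A2 B5.
U+00D5: 2-byte form → C3 95.
U+C8895: 4-byte form → F3 88 A2 95.
U+0468: 2-byte form → D1 A8.
U+10319: 4-byte form → F0 90 8C 99.
Concatenated (15 bytes): E6 A2 B5 C3 95 F3 88 A2 95 D1 A8 F0 90 8C 99.

E6 A2 B5 C3 95 F3 88 A2 95 D1 A8 F0 90 8C 99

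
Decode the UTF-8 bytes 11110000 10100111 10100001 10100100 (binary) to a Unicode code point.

Leading byte 0xF0 = 11110000 matches 11110xxx → 4-byte sequence.
Byte 1: 0xF0 = 11110000, payload 000 (3 bits).
Byte 2: 0xA7 = 10100111 (10xxxxxx ✓), payload 100111.
Byte 3: 0xA1 = 10100001 (10xxxxxx ✓), payload 100001.
Byte 4: 0xA4 = 10100100 (10xxxxxx ✓), payload 100100.
Concatenate: 000100111100001100100 = 0x27864 (21 bits → U+27864).

U+27864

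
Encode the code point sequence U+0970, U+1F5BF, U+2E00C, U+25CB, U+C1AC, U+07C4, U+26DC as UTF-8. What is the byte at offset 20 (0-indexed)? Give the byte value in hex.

0x9B

U+0970 → 3-byte form E0 A5 B0 at offsets 0–2.
U+1F5BF → 4-byte form F0 9F 96 BF at offsets 3–6.
U+2E00C → 4-byte form F0 AE 80 8C at offsets 7–10.
U+25CB → 3-byte form E2 97 8B at offsets 11–13.
U+C1AC → 3-byte form EC 86 AC at offsets 14–16.
U+07C4 → 2-byte form DF 84 at offsets 17–18.
U+26DC → 3-byte form E2 9B 9C at offsets 19–21.
Offset 20 falls in char 7's range; it's byte 2 of E2 9B 9C = 0x9B.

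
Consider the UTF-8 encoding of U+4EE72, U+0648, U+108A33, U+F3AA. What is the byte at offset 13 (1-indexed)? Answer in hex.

0xAA

1-indexed offset 13 is 0-indexed offset 12.
U+4EE72 → 4-byte form F1 8E B9 B2 at offsets 0–3.
U+0648 → 2-byte form D9 88 at offsets 4–5.
U+108A33 → 4-byte form F4 88 A8 B3 at offsets 6–9.
U+F3AA → 3-byte form EF 8E AA at offsets 10–12.
Offset 12 falls in char 4's range; it's byte 3 of EF 8E AA = 0xAA.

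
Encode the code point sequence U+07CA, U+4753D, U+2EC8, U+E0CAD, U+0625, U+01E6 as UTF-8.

DF 8A F1 87 94 BD E2 BB 88 F3 A0 B2 AD D8 A5 C7 A6

U+07CA: 2-byte form → DF 8A.
U+4753D: 4-byte form → F1 87 94 BD.
U+2EC8: 3-byte form → E2 BB 88.
U+E0CAD: 4-byte form → F3 A0 B2 AD.
U+0625: 2-byte form → D8 A5.
U+01E6: 2-byte form → C7 A6.
Concatenated (17 bytes): DF 8A F1 87 94 BD E2 BB 88 F3 A0 B2 AD D8 A5 C7 A6.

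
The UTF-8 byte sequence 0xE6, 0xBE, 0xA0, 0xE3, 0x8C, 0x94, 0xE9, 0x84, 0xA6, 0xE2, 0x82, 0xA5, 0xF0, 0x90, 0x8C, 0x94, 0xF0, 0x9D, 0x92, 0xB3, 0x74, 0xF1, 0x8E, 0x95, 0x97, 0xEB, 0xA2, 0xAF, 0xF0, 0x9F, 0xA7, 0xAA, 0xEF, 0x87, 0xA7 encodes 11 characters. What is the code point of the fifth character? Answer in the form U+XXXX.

U+10314

Offset 0: leading byte 0xE6 = 11100110 → 3-byte char #1 = E6 BE A0.
Offset 3: leading byte 0xE3 = 11100011 → 3-byte char #2 = E3 8C 94.
Offset 6: leading byte 0xE9 = 11101001 → 3-byte char #3 = E9 84 A6.
Offset 9: leading byte 0xE2 = 11100010 → 3-byte char #4 = E2 82 A5.
Offset 12: leading byte 0xF0 = 11110000 → 4-byte char #5 = F0 90 8C 94.
Leading byte 0xF0 = 11110000 matches 11110xxx → 4-byte sequence.
Byte 1: 0xF0 = 11110000, payload 000 (3 bits).
Byte 2: 0x90 = 10010000 (10xxxxxx ✓), payload 010000.
Byte 3: 0x8C = 10001100 (10xxxxxx ✓), payload 001100.
Byte 4: 0x94 = 10010100 (10xxxxxx ✓), payload 010100.
Concatenate: 000010000001100010100 = 0x10314 (21 bits → U+10314).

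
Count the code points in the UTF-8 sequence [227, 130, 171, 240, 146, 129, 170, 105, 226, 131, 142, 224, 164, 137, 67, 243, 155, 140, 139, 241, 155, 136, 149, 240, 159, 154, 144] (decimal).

9

Byte at offset 0: 0xE3 = 11100011 → 3-byte char (#1). Advance 3.
Byte at offset 3: 0xF0 = 11110000 → 4-byte char (#2). Advance 4.
Byte at offset 7: 0x69 = 01101001 → 1-byte char (#3). Advance 1.
Byte at offset 8: 0xE2 = 11100010 → 3-byte char (#4). Advance 3.
Byte at offset 11: 0xE0 = 11100000 → 3-byte char (#5). Advance 3.
Byte at offset 14: 0x43 = 01000011 → 1-byte char (#6). Advance 1.
Byte at offset 15: 0xF3 = 11110011 → 4-byte char (#7). Advance 4.
Byte at offset 19: 0xF1 = 11110001 → 4-byte char (#8). Advance 4.
Byte at offset 23: 0xF0 = 11110000 → 4-byte char (#9). Advance 4.
Reached end at offset 27 after 9 code points.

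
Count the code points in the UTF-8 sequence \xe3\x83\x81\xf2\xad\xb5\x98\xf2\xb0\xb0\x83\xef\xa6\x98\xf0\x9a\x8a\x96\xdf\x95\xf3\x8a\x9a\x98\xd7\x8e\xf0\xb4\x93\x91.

9

Byte at offset 0: 0xE3 = 11100011 → 3-byte char (#1). Advance 3.
Byte at offset 3: 0xF2 = 11110010 → 4-byte char (#2). Advance 4.
Byte at offset 7: 0xF2 = 11110010 → 4-byte char (#3). Advance 4.
Byte at offset 11: 0xEF = 11101111 → 3-byte char (#4). Advance 3.
Byte at offset 14: 0xF0 = 11110000 → 4-byte char (#5). Advance 4.
Byte at offset 18: 0xDF = 11011111 → 2-byte char (#6). Advance 2.
Byte at offset 20: 0xF3 = 11110011 → 4-byte char (#7). Advance 4.
Byte at offset 24: 0xD7 = 11010111 → 2-byte char (#8). Advance 2.
Byte at offset 26: 0xF0 = 11110000 → 4-byte char (#9). Advance 4.
Reached end at offset 30 after 9 code points.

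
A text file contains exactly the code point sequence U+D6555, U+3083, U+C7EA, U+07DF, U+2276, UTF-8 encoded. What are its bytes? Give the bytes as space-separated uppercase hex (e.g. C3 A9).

F3 96 95 95 E3 82 83 EC 9F AA DF 9F E2 89 B6

U+D6555: 4-byte form → F3 96 95 95.
U+3083: 3-byte form → E3 82 83.
U+C7EA: 3-byte form → EC 9F AA.
U+07DF: 2-byte form → DF 9F.
U+2276: 3-byte form → E2 89 B6.
Concatenated (15 bytes): F3 96 95 95 E3 82 83 EC 9F AA DF 9F E2 89 B6.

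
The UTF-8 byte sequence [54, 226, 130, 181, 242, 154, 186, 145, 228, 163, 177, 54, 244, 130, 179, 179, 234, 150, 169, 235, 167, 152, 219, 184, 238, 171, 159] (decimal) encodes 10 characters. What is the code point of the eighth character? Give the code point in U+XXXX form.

Offset 0: leading byte 0x36 = 00110110 → 1-byte char #1 = 36.
Offset 1: leading byte 0xE2 = 11100010 → 3-byte char #2 = E2 82 B5.
Offset 4: leading byte 0xF2 = 11110010 → 4-byte char #3 = F2 9A BA 91.
Offset 8: leading byte 0xE4 = 11100100 → 3-byte char #4 = E4 A3 B1.
Offset 11: leading byte 0x36 = 00110110 → 1-byte char #5 = 36.
Offset 12: leading byte 0xF4 = 11110100 → 4-byte char #6 = F4 82 B3 B3.
Offset 16: leading byte 0xEA = 11101010 → 3-byte char #7 = EA 96 A9.
Offset 19: leading byte 0xEB = 11101011 → 3-byte char #8 = EB A7 98.
Leading byte 0xEB = 11101011 matches 1110xxxx → 3-byte sequence.
Byte 1: 0xEB = 11101011, payload 1011 (4 bits).
Byte 2: 0xA7 = 10100111 (10xxxxxx ✓), payload 100111.
Byte 3: 0x98 = 10011000 (10xxxxxx ✓), payload 011000.
Concatenate: 1011100111011000 = 0xB9D8 (16 bits → U+B9D8).

U+B9D8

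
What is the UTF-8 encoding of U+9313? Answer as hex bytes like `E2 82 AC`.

E9 8C 93

U+9313 = 0x9313 = 37651 decimal. In range U+0800–U+FFFF → 3-byte form: 1110xxxx 10xxxxxx 10xxxxxx.
Binary (16 bits): 1001001100010011.
Split 4+6+6: 1001 | 001100 | 010011.
Byte 1: 11101001 = 0xE9.
Byte 2: 10001100 = 0x8C.
Byte 3: 10010011 = 0x93.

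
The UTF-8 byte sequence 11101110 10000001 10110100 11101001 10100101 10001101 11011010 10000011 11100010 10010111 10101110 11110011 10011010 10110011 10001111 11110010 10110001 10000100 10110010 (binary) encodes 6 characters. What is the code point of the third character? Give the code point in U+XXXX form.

Offset 0: leading byte 0xEE = 11101110 → 3-byte char #1 = EE 81 B4.
Offset 3: leading byte 0xE9 = 11101001 → 3-byte char #2 = E9 A5 8D.
Offset 6: leading byte 0xDA = 11011010 → 2-byte char #3 = DA 83.
Leading byte 0xDA = 11011010 matches 110xxxxx → 2-byte sequence.
Byte 1: 0xDA = 11011010, payload 11010 (5 bits).
Byte 2: 0x83 = 10000011 (10xxxxxx ✓), payload 000011.
Concatenate: 11010000011 = 0x683 (11 bits → U+0683).

U+0683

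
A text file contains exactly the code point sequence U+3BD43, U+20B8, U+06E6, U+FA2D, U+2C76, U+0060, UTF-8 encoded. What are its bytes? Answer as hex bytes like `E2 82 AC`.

U+3BD43: 4-byte form → F0 BB B5 83.
U+20B8: 3-byte form → E2 82 B8.
U+06E6: 2-byte form → DB A6.
U+FA2D: 3-byte form → EF A8 AD.
U+2C76: 3-byte form → E2 B1 B6.
U+0060: 1-byte form → 60.
Concatenated (16 bytes): F0 BB B5 83 E2 82 B8 DB A6 EF A8 AD E2 B1 B6 60.

F0 BB B5 83 E2 82 B8 DB A6 EF A8 AD E2 B1 B6 60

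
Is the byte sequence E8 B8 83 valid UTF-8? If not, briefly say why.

Leading byte 0xE8 = 11101000 → 3-byte form.
Continuation bytes 0xB8=10111000, 0x83=10000011 all match 10xxxxxx.
Decoded value 0x8E03 is ≥ 0x800 (shortest form) and not a surrogate.

valid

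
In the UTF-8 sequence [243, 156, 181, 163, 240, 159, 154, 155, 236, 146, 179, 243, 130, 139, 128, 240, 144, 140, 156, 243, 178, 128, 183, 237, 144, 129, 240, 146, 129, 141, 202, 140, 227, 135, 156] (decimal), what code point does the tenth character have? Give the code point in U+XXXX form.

Offset 0: leading byte 0xF3 = 11110011 → 4-byte char #1 = F3 9C B5 A3.
Offset 4: leading byte 0xF0 = 11110000 → 4-byte char #2 = F0 9F 9A 9B.
Offset 8: leading byte 0xEC = 11101100 → 3-byte char #3 = EC 92 B3.
Offset 11: leading byte 0xF3 = 11110011 → 4-byte char #4 = F3 82 8B 80.
Offset 15: leading byte 0xF0 = 11110000 → 4-byte char #5 = F0 90 8C 9C.
Offset 19: leading byte 0xF3 = 11110011 → 4-byte char #6 = F3 B2 80 B7.
Offset 23: leading byte 0xED = 11101101 → 3-byte char #7 = ED 90 81.
Offset 26: leading byte 0xF0 = 11110000 → 4-byte char #8 = F0 92 81 8D.
Offset 30: leading byte 0xCA = 11001010 → 2-byte char #9 = CA 8C.
Offset 32: leading byte 0xE3 = 11100011 → 3-byte char #10 = E3 87 9C.
Leading byte 0xE3 = 11100011 matches 1110xxxx → 3-byte sequence.
Byte 1: 0xE3 = 11100011, payload 0011 (4 bits).
Byte 2: 0x87 = 10000111 (10xxxxxx ✓), payload 000111.
Byte 3: 0x9C = 10011100 (10xxxxxx ✓), payload 011100.
Concatenate: 0011000111011100 = 0x31DC (16 bits → U+31DC).

U+31DC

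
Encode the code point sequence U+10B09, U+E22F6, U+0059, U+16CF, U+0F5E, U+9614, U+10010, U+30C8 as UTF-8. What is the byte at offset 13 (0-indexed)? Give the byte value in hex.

0xBD

U+10B09 → 4-byte form F0 90 AC 89 at offsets 0–3.
U+E22F6 → 4-byte form F3 A2 8B B6 at offsets 4–7.
U+0059 → 1-byte form 59 at offsets 8–8.
U+16CF → 3-byte form E1 9B 8F at offsets 9–11.
U+0F5E → 3-byte form E0 BD 9E at offsets 12–14.
Offset 13 falls in char 5's range; it's byte 2 of E0 BD 9E = 0xBD.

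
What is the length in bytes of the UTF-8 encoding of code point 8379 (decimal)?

U+20BB = 0x20BB. UTF-8 uses 1 byte below 0x80, 2 below 0x800, 3 below 0x10000, 4 up to 0x10FFFF. 0x20BB is in U+0800–U+FFFF → 3 bytes.

3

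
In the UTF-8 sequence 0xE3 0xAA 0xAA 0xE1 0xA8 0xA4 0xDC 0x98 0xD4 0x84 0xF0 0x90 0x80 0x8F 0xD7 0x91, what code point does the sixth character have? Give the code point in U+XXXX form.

Offset 0: leading byte 0xE3 = 11100011 → 3-byte char #1 = E3 AA AA.
Offset 3: leading byte 0xE1 = 11100001 → 3-byte char #2 = E1 A8 A4.
Offset 6: leading byte 0xDC = 11011100 → 2-byte char #3 = DC 98.
Offset 8: leading byte 0xD4 = 11010100 → 2-byte char #4 = D4 84.
Offset 10: leading byte 0xF0 = 11110000 → 4-byte char #5 = F0 90 80 8F.
Offset 14: leading byte 0xD7 = 11010111 → 2-byte char #6 = D7 91.
Leading byte 0xD7 = 11010111 matches 110xxxxx → 2-byte sequence.
Byte 1: 0xD7 = 11010111, payload 10111 (5 bits).
Byte 2: 0x91 = 10010001 (10xxxxxx ✓), payload 010001.
Concatenate: 10111010001 = 0x5D1 (11 bits → U+05D1).

U+05D1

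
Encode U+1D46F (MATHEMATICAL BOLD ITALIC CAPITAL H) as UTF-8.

U+1D46F = 0x1D46F = 119919 decimal. In range U+10000–U+10FFFF → 4-byte form: 11110xxx 10xxxxxx 10xxxxxx 10xxxxxx.
Binary (21 bits): 000011101010001101111.
Split 3+6+6+6: 000 | 011101 | 010001 | 101111.
Byte 1: 11110000 = 0xF0.
Byte 2: 10011101 = 0x9D.
Byte 3: 10010001 = 0x91.
Byte 4: 10101111 = 0xAF.

F0 9D 91 AF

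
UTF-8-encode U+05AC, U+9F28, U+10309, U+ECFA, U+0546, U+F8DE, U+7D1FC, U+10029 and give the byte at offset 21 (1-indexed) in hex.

0xBC

1-indexed offset 21 is 0-indexed offset 20.
U+05AC → 2-byte form D6 AC at offsets 0–1.
U+9F28 → 3-byte form E9 BC A8 at offsets 2–4.
U+10309 → 4-byte form F0 90 8C 89 at offsets 5–8.
U+ECFA → 3-byte form EE B3 BA at offsets 9–11.
U+0546 → 2-byte form D5 86 at offsets 12–13.
U+F8DE → 3-byte form EF A3 9E at offsets 14–16.
U+7D1FC → 4-byte form F1 BD 87 BC at offsets 17–20.
Offset 20 falls in char 7's range; it's byte 4 of F1 BD 87 BC = 0xBC.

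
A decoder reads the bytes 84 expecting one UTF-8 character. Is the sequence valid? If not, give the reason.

invalid (continuation byte with no leading byte)

Byte 0x84 = 10000100 has the form 10xxxxxx — a continuation byte — but there is no preceding leading byte.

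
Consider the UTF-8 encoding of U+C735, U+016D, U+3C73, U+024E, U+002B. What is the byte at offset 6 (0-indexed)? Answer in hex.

U+C735 → 3-byte form EC 9C B5 at offsets 0–2.
U+016D → 2-byte form C5 AD at offsets 3–4.
U+3C73 → 3-byte form E3 B1 B3 at offsets 5–7.
Offset 6 falls in char 3's range; it's byte 2 of E3 B1 B3 = 0xB1.

0xB1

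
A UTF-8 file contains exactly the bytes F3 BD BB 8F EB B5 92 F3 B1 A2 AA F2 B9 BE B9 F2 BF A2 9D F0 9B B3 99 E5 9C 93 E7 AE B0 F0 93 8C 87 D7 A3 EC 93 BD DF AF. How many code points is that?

12

Byte at offset 0: 0xF3 = 11110011 → 4-byte char (#1). Advance 4.
Byte at offset 4: 0xEB = 11101011 → 3-byte char (#2). Advance 3.
Byte at offset 7: 0xF3 = 11110011 → 4-byte char (#3). Advance 4.
Byte at offset 11: 0xF2 = 11110010 → 4-byte char (#4). Advance 4.
Byte at offset 15: 0xF2 = 11110010 → 4-byte char (#5). Advance 4.
Byte at offset 19: 0xF0 = 11110000 → 4-byte char (#6). Advance 4.
Byte at offset 23: 0xE5 = 11100101 → 3-byte char (#7). Advance 3.
Byte at offset 26: 0xE7 = 11100111 → 3-byte char (#8). Advance 3.
Byte at offset 29: 0xF0 = 11110000 → 4-byte char (#9). Advance 4.
Byte at offset 33: 0xD7 = 11010111 → 2-byte char (#10). Advance 2.
Byte at offset 35: 0xEC = 11101100 → 3-byte char (#11). Advance 3.
Byte at offset 38: 0xDF = 11011111 → 2-byte char (#12). Advance 2.
Reached end at offset 40 after 12 code points.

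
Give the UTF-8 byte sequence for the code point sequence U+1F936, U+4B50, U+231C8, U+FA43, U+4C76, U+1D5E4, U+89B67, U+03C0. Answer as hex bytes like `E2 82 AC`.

U+1F936: 4-byte form → F0 9F A4 B6.
U+4B50: 3-byte form → E4 AD 90.
U+231C8: 4-byte form → F0 A3 87 88.
U+FA43: 3-byte form → EF A9 83.
U+4C76: 3-byte form → E4 B1 B6.
U+1D5E4: 4-byte form → F0 9D 97 A4.
U+89B67: 4-byte form → F2 89 AD A7.
U+03C0: 2-byte form → CF 80.
Concatenated (27 bytes): F0 9F A4 B6 E4 AD 90 F0 A3 87 88 EF A9 83 E4 B1 B6 F0 9D 97 A4 F2 89 AD A7 CF 80.

F0 9F A4 B6 E4 AD 90 F0 A3 87 88 EF A9 83 E4 B1 B6 F0 9D 97 A4 F2 89 AD A7 CF 80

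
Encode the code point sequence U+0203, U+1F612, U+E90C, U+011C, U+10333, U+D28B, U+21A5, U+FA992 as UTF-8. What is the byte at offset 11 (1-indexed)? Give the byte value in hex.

1-indexed offset 11 is 0-indexed offset 10.
U+0203 → 2-byte form C8 83 at offsets 0–1.
U+1F612 → 4-byte form F0 9F 98 92 at offsets 2–5.
U+E90C → 3-byte form EE A4 8C at offsets 6–8.
U+011C → 2-byte form C4 9C at offsets 9–10.
Offset 10 falls in char 4's range; it's byte 2 of C4 9C = 0x9C.

0x9C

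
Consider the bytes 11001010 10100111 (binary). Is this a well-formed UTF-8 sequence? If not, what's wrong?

Leading byte 0xCA = 11001010 → 2-byte form.
Continuation bytes 0xA7=10100111 all match 10xxxxxx.
Decoded value 0x2A7 is ≥ 0x80 (shortest form) and not a surrogate.

valid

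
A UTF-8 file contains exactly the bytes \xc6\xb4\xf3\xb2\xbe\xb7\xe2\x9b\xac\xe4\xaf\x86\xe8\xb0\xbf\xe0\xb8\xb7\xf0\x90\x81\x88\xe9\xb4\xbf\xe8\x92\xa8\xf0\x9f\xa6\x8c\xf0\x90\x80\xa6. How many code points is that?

Byte at offset 0: 0xC6 = 11000110 → 2-byte char (#1). Advance 2.
Byte at offset 2: 0xF3 = 11110011 → 4-byte char (#2). Advance 4.
Byte at offset 6: 0xE2 = 11100010 → 3-byte char (#3). Advance 3.
Byte at offset 9: 0xE4 = 11100100 → 3-byte char (#4). Advance 3.
Byte at offset 12: 0xE8 = 11101000 → 3-byte char (#5). Advance 3.
Byte at offset 15: 0xE0 = 11100000 → 3-byte char (#6). Advance 3.
Byte at offset 18: 0xF0 = 11110000 → 4-byte char (#7). Advance 4.
Byte at offset 22: 0xE9 = 11101001 → 3-byte char (#8). Advance 3.
Byte at offset 25: 0xE8 = 11101000 → 3-byte char (#9). Advance 3.
Byte at offset 28: 0xF0 = 11110000 → 4-byte char (#10). Advance 4.
Byte at offset 32: 0xF0 = 11110000 → 4-byte char (#11). Advance 4.
Reached end at offset 36 after 11 code points.

11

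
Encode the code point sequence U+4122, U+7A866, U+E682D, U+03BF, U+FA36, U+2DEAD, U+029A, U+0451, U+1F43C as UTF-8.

E4 84 A2 F1 BA A1 A6 F3 A6 A0 AD CE BF EF A8 B6 F0 AD BA AD CA 9A D1 91 F0 9F 90 BC

U+4122: 3-byte form → E4 84 A2.
U+7A866: 4-byte form → F1 BA A1 A6.
U+E682D: 4-byte form → F3 A6 A0 AD.
U+03BF: 2-byte form → CE BF.
U+FA36: 3-byte form → EF A8 B6.
U+2DEAD: 4-byte form → F0 AD BA AD.
U+029A: 2-byte form → CA 9A.
U+0451: 2-byte form → D1 91.
U+1F43C: 4-byte form → F0 9F 90 BC.
Concatenated (28 bytes): E4 84 A2 F1 BA A1 A6 F3 A6 A0 AD CE BF EF A8 B6 F0 AD BA AD CA 9A D1 91 F0 9F 90 BC.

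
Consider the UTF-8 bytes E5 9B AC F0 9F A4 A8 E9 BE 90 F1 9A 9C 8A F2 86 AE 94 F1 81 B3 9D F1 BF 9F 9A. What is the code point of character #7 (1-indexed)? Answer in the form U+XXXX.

Offset 0: leading byte 0xE5 = 11100101 → 3-byte char #1 = E5 9B AC.
Offset 3: leading byte 0xF0 = 11110000 → 4-byte char #2 = F0 9F A4 A8.
Offset 7: leading byte 0xE9 = 11101001 → 3-byte char #3 = E9 BE 90.
Offset 10: leading byte 0xF1 = 11110001 → 4-byte char #4 = F1 9A 9C 8A.
Offset 14: leading byte 0xF2 = 11110010 → 4-byte char #5 = F2 86 AE 94.
Offset 18: leading byte 0xF1 = 11110001 → 4-byte char #6 = F1 81 B3 9D.
Offset 22: leading byte 0xF1 = 11110001 → 4-byte char #7 = F1 BF 9F 9A.
Leading byte 0xF1 = 11110001 matches 11110xxx → 4-byte sequence.
Byte 1: 0xF1 = 11110001, payload 001 (3 bits).
Byte 2: 0xBF = 10111111 (10xxxxxx ✓), payload 111111.
Byte 3: 0x9F = 10011111 (10xxxxxx ✓), payload 011111.
Byte 4: 0x9A = 10011010 (10xxxxxx ✓), payload 011010.
Concatenate: 001111111011111011010 = 0x7F7DA (21 bits → U+7F7DA).

U+7F7DA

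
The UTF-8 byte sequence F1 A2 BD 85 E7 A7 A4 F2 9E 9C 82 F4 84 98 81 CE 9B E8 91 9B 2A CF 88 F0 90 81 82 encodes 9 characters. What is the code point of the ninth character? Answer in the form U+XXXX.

U+10042

Offset 0: leading byte 0xF1 = 11110001 → 4-byte char #1 = F1 A2 BD 85.
Offset 4: leading byte 0xE7 = 11100111 → 3-byte char #2 = E7 A7 A4.
Offset 7: leading byte 0xF2 = 11110010 → 4-byte char #3 = F2 9E 9C 82.
Offset 11: leading byte 0xF4 = 11110100 → 4-byte char #4 = F4 84 98 81.
Offset 15: leading byte 0xCE = 11001110 → 2-byte char #5 = CE 9B.
Offset 17: leading byte 0xE8 = 11101000 → 3-byte char #6 = E8 91 9B.
Offset 20: leading byte 0x2A = 00101010 → 1-byte char #7 = 2A.
Offset 21: leading byte 0xCF = 11001111 → 2-byte char #8 = CF 88.
Offset 23: leading byte 0xF0 = 11110000 → 4-byte char #9 = F0 90 81 82.
Leading byte 0xF0 = 11110000 matches 11110xxx → 4-byte sequence.
Byte 1: 0xF0 = 11110000, payload 000 (3 bits).
Byte 2: 0x90 = 10010000 (10xxxxxx ✓), payload 010000.
Byte 3: 0x81 = 10000001 (10xxxxxx ✓), payload 000001.
Byte 4: 0x82 = 10000010 (10xxxxxx ✓), payload 000010.
Concatenate: 000010000000001000010 = 0x10042 (21 bits → U+10042).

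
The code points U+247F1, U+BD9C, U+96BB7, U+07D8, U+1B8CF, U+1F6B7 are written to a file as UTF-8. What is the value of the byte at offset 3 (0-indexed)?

0xB1

U+247F1 → 4-byte form F0 A4 9F B1 at offsets 0–3.
Offset 3 falls in char 1's range; it's byte 4 of F0 A4 9F B1 = 0xB1.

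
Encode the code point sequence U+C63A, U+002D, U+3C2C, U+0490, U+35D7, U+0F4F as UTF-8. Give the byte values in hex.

EC 98 BA 2D E3 B0 AC D2 90 E3 97 97 E0 BD 8F

U+C63A: 3-byte form → EC 98 BA.
U+002D: 1-byte form → 2D.
U+3C2C: 3-byte form → E3 B0 AC.
U+0490: 2-byte form → D2 90.
U+35D7: 3-byte form → E3 97 97.
U+0F4F: 3-byte form → E0 BD 8F.
Concatenated (15 bytes): EC 98 BA 2D E3 B0 AC D2 90 E3 97 97 E0 BD 8F.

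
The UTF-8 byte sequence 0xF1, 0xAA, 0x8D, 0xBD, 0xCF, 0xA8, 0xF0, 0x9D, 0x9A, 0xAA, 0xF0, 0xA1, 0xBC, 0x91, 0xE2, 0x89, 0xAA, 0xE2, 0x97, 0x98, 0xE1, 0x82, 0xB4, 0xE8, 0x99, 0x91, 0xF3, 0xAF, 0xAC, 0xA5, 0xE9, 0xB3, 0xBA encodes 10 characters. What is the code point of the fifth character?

U+226A

Offset 0: leading byte 0xF1 = 11110001 → 4-byte char #1 = F1 AA 8D BD.
Offset 4: leading byte 0xCF = 11001111 → 2-byte char #2 = CF A8.
Offset 6: leading byte 0xF0 = 11110000 → 4-byte char #3 = F0 9D 9A AA.
Offset 10: leading byte 0xF0 = 11110000 → 4-byte char #4 = F0 A1 BC 91.
Offset 14: leading byte 0xE2 = 11100010 → 3-byte char #5 = E2 89 AA.
Leading byte 0xE2 = 11100010 matches 1110xxxx → 3-byte sequence.
Byte 1: 0xE2 = 11100010, payload 0010 (4 bits).
Byte 2: 0x89 = 10001001 (10xxxxxx ✓), payload 001001.
Byte 3: 0xAA = 10101010 (10xxxxxx ✓), payload 101010.
Concatenate: 0010001001101010 = 0x226A (16 bits → U+226A).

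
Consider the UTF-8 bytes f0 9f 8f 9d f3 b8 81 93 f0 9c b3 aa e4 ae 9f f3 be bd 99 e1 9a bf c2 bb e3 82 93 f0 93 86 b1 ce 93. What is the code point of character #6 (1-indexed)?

Offset 0: leading byte 0xF0 = 11110000 → 4-byte char #1 = F0 9F 8F 9D.
Offset 4: leading byte 0xF3 = 11110011 → 4-byte char #2 = F3 B8 81 93.
Offset 8: leading byte 0xF0 = 11110000 → 4-byte char #3 = F0 9C B3 AA.
Offset 12: leading byte 0xE4 = 11100100 → 3-byte char #4 = E4 AE 9F.
Offset 15: leading byte 0xF3 = 11110011 → 4-byte char #5 = F3 BE BD 99.
Offset 19: leading byte 0xE1 = 11100001 → 3-byte char #6 = E1 9A BF.
Leading byte 0xE1 = 11100001 matches 1110xxxx → 3-byte sequence.
Byte 1: 0xE1 = 11100001, payload 0001 (4 bits).
Byte 2: 0x9A = 10011010 (10xxxxxx ✓), payload 011010.
Byte 3: 0xBF = 10111111 (10xxxxxx ✓), payload 111111.
Concatenate: 0001011010111111 = 0x16BF (16 bits → U+16BF).

U+16BF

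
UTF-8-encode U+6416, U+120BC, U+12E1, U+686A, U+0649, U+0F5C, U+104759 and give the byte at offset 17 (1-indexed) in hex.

0xBD

1-indexed offset 17 is 0-indexed offset 16.
U+6416 → 3-byte form E6 90 96 at offsets 0–2.
U+120BC → 4-byte form F0 92 82 BC at offsets 3–6.
U+12E1 → 3-byte form E1 8B A1 at offsets 7–9.
U+686A → 3-byte form E6 A1 AA at offsets 10–12.
U+0649 → 2-byte form D9 89 at offsets 13–14.
U+0F5C → 3-byte form E0 BD 9C at offsets 15–17.
Offset 16 falls in char 6's range; it's byte 2 of E0 BD 9C = 0xBD.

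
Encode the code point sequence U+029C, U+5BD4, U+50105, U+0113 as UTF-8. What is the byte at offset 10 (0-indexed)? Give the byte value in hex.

0x93

U+029C → 2-byte form CA 9C at offsets 0–1.
U+5BD4 → 3-byte form E5 AF 94 at offsets 2–4.
U+50105 → 4-byte form F1 90 84 85 at offsets 5–8.
U+0113 → 2-byte form C4 93 at offsets 9–10.
Offset 10 falls in char 4's range; it's byte 2 of C4 93 = 0x93.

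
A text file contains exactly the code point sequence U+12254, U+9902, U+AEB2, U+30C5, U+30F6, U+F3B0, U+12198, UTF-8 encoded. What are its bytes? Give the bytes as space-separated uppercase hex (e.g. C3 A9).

F0 92 89 94 E9 A4 82 EA BA B2 E3 83 85 E3 83 B6 EF 8E B0 F0 92 86 98

U+12254: 4-byte form → F0 92 89 94.
U+9902: 3-byte form → E9 A4 82.
U+AEB2: 3-byte form → EA BA B2.
U+30C5: 3-byte form → E3 83 85.
U+30F6: 3-byte form → E3 83 B6.
U+F3B0: 3-byte form → EF 8E B0.
U+12198: 4-byte form → F0 92 86 98.
Concatenated (23 bytes): F0 92 89 94 E9 A4 82 EA BA B2 E3 83 85 E3 83 B6 EF 8E B0 F0 92 86 98.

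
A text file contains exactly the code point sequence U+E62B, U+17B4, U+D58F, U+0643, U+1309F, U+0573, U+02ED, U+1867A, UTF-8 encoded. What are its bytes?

EE 98 AB E1 9E B4 ED 96 8F D9 83 F0 93 82 9F D5 B3 CB AD F0 98 99 BA

U+E62B: 3-byte form → EE 98 AB.
U+17B4: 3-byte form → E1 9E B4.
U+D58F: 3-byte form → ED 96 8F.
U+0643: 2-byte form → D9 83.
U+1309F: 4-byte form → F0 93 82 9F.
U+0573: 2-byte form → D5 B3.
U+02ED: 2-byte form → CB AD.
U+1867A: 4-byte form → F0 98 99 BA.
Concatenated (23 bytes): EE 98 AB E1 9E B4 ED 96 8F D9 83 F0 93 82 9F D5 B3 CB AD F0 98 99 BA.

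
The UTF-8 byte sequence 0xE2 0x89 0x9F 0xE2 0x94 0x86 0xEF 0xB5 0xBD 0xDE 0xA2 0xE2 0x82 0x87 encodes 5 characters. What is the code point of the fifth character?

Offset 0: leading byte 0xE2 = 11100010 → 3-byte char #1 = E2 89 9F.
Offset 3: leading byte 0xE2 = 11100010 → 3-byte char #2 = E2 94 86.
Offset 6: leading byte 0xEF = 11101111 → 3-byte char #3 = EF B5 BD.
Offset 9: leading byte 0xDE = 11011110 → 2-byte char #4 = DE A2.
Offset 11: leading byte 0xE2 = 11100010 → 3-byte char #5 = E2 82 87.
Leading byte 0xE2 = 11100010 matches 1110xxxx → 3-byte sequence.
Byte 1: 0xE2 = 11100010, payload 0010 (4 bits).
Byte 2: 0x82 = 10000010 (10xxxxxx ✓), payload 000010.
Byte 3: 0x87 = 10000111 (10xxxxxx ✓), payload 000111.
Concatenate: 0010000010000111 = 0x2087 (16 bits → U+2087).

U+2087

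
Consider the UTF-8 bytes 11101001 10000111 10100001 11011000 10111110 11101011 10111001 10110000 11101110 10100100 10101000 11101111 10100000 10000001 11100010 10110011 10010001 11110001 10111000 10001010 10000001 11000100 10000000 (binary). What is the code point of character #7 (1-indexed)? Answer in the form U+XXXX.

Offset 0: leading byte 0xE9 = 11101001 → 3-byte char #1 = E9 87 A1.
Offset 3: leading byte 0xD8 = 11011000 → 2-byte char #2 = D8 BE.
Offset 5: leading byte 0xEB = 11101011 → 3-byte char #3 = EB B9 B0.
Offset 8: leading byte 0xEE = 11101110 → 3-byte char #4 = EE A4 A8.
Offset 11: leading byte 0xEF = 11101111 → 3-byte char #5 = EF A0 81.
Offset 14: leading byte 0xE2 = 11100010 → 3-byte char #6 = E2 B3 91.
Offset 17: leading byte 0xF1 = 11110001 → 4-byte char #7 = F1 B8 8A 81.
Leading byte 0xF1 = 11110001 matches 11110xxx → 4-byte sequence.
Byte 1: 0xF1 = 11110001, payload 001 (3 bits).
Byte 2: 0xB8 = 10111000 (10xxxxxx ✓), payload 111000.
Byte 3: 0x8A = 10001010 (10xxxxxx ✓), payload 001010.
Byte 4: 0x81 = 10000001 (10xxxxxx ✓), payload 000001.
Concatenate: 001111000001010000001 = 0x78281 (21 bits → U+78281).

U+78281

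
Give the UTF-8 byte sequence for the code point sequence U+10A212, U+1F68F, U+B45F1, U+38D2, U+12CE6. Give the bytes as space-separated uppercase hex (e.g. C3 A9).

F4 8A 88 92 F0 9F 9A 8F F2 B4 97 B1 E3 A3 92 F0 92 B3 A6

U+10A212: 4-byte form → F4 8A 88 92.
U+1F68F: 4-byte form → F0 9F 9A 8F.
U+B45F1: 4-byte form → F2 B4 97 B1.
U+38D2: 3-byte form → E3 A3 92.
U+12CE6: 4-byte form → F0 92 B3 A6.
Concatenated (19 bytes): F4 8A 88 92 F0 9F 9A 8F F2 B4 97 B1 E3 A3 92 F0 92 B3 A6.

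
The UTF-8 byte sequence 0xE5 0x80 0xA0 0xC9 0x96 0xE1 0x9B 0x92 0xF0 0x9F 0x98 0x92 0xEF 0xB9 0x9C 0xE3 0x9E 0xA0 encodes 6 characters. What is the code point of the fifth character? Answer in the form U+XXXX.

U+FE5C

Offset 0: leading byte 0xE5 = 11100101 → 3-byte char #1 = E5 80 A0.
Offset 3: leading byte 0xC9 = 11001001 → 2-byte char #2 = C9 96.
Offset 5: leading byte 0xE1 = 11100001 → 3-byte char #3 = E1 9B 92.
Offset 8: leading byte 0xF0 = 11110000 → 4-byte char #4 = F0 9F 98 92.
Offset 12: leading byte 0xEF = 11101111 → 3-byte char #5 = EF B9 9C.
Leading byte 0xEF = 11101111 matches 1110xxxx → 3-byte sequence.
Byte 1: 0xEF = 11101111, payload 1111 (4 bits).
Byte 2: 0xB9 = 10111001 (10xxxxxx ✓), payload 111001.
Byte 3: 0x9C = 10011100 (10xxxxxx ✓), payload 011100.
Concatenate: 1111111001011100 = 0xFE5C (16 bits → U+FE5C).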